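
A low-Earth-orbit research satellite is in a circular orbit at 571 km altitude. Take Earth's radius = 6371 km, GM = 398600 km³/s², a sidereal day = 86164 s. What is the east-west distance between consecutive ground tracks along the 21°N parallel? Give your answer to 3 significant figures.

2500 km

Semi-major axis a = 6371 + 571 = 6942 km. Period T = 2π√(a³/μ) = 2π√(6942³/398600) = 5756.2 s = 95.94 min.
Node shift per orbit = (5756.2/86164) × 360° = 24.05°.
Equatorial spacing = 24.05 × 111.2 km/° = 2674 km.
At 21° latitude, spacing = 2674 × cos(21°) = 2497 km.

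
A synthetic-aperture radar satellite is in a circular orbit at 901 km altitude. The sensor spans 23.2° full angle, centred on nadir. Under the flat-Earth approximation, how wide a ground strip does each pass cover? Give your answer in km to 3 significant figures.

370 km

Half-angle = 23.2°/2 = 11.6°.
Swath width ≈ 2h·tan(θ/2) = 2 × 901 × tan(11.6°) = 369.9 km.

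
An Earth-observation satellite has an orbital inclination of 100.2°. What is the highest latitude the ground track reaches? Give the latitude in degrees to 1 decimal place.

79.8°

Retrograde orbit: the ground track reaches ±(180° − i) = ±(180 − 100.2) = ±79.8°.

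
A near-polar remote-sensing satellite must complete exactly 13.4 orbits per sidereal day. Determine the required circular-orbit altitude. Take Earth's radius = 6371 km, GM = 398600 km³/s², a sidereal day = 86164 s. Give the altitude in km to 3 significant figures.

Required period T = 86164 / 13.4 = 6430.1 s.
From T = 2π√(a³/μ): a = (μ T²/4π²)^(1/3) = (398600 × 6430.1² / 4π²)^(1/3) = 7474 km.
Altitude h = a − R = 7474 − 6371 = 1103 km.

1100 km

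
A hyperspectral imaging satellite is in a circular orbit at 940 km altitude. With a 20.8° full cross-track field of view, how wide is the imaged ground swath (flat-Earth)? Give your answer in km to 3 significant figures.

345 km

Half-angle = 20.8°/2 = 10.4°.
Swath width ≈ 2h·tan(θ/2) = 2 × 940 × tan(10.4°) = 345.0 km.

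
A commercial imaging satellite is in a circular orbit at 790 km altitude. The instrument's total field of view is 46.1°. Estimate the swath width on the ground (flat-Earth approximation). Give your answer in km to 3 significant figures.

672 km

Half-angle = 46.1°/2 = 23.05°.
Swath width ≈ 2h·tan(θ/2) = 2 × 790 × tan(23.05°) = 672.3 km.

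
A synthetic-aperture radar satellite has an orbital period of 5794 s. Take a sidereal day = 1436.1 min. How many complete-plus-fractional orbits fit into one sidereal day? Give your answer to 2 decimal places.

14.87

Orbits per sidereal day = 86166 / 5794.0 = 14.872.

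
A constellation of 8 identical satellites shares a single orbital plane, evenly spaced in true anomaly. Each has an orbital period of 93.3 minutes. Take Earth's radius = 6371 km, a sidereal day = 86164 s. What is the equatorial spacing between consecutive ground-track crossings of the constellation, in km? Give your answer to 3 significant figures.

325 km

T = 93.3 min = 5598.0 s.
Single-satellite node shift = (5598.0/86164) × 360° = 23.39°.
With 8 satellites evenly phased, successive equator crossings are 23.39/8 = 2.924° apart.
That is 2.924 × 111.2 = 325 km at the equator.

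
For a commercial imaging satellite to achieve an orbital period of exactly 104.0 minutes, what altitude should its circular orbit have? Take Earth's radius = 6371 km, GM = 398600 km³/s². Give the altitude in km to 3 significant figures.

T = 104.0 min = 6240.0 s.
From T = 2π√(a³/μ): a = (μ T²/4π²)^(1/3) = (398600 × 6240.0² / 4π²)^(1/3) = 7326 km.
Altitude h = a − R = 7326 − 6371 = 955 km.

955 km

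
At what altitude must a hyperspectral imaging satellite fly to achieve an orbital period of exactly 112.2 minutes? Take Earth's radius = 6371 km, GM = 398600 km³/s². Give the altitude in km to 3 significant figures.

1330 km

T = 112.2 min = 6732.0 s.
From T = 2π√(a³/μ): a = (μ T²/4π²)^(1/3) = (398600 × 6732.0² / 4π²)^(1/3) = 7706 km.
Altitude h = a − R = 7706 − 6371 = 1335 km.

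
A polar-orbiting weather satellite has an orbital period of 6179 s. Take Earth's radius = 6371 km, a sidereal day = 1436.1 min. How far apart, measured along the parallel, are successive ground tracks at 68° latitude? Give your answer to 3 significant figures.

Node shift per orbit = (6179.0/86166) × 360° = 25.82°.
Equatorial spacing = 25.82 × 111.2 km/° = 2871 km.
At 68° latitude, spacing = 2871 × cos(68°) = 1075 km.

1080 km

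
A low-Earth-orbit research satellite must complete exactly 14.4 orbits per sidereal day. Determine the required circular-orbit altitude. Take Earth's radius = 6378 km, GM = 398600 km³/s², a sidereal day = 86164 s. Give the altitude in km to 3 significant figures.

746 km

Required period T = 86164 / 14.4 = 5983.6 s.
From T = 2π√(a³/μ): a = (μ T²/4π²)^(1/3) = (398600 × 5983.6² / 4π²)^(1/3) = 7124 km.
Altitude h = a − R = 7124 − 6378 = 746 km.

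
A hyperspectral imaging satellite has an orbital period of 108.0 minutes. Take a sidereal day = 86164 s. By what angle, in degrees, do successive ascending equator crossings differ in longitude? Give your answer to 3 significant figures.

27.1°

T = 108.0 min = 6480.0 s.
During one orbit Earth rotates (6480.0 / 86164) × 360° = 27.07°.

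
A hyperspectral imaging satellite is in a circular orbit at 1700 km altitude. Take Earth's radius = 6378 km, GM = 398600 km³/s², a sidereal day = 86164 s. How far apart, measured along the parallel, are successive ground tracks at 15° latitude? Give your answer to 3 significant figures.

Semi-major axis a = 6378 + 1700 = 8078 km. Period T = 2π√(a³/μ) = 2π√(8078³/398600) = 7225.5 s = 120.42 min.
Node shift per orbit = (7225.5/86164) × 360° = 30.19°.
Equatorial spacing = 30.19 × 111.3 km/° = 3361 km.
At 15° latitude, spacing = 3361 × cos(15°) = 3246 km.

3250 km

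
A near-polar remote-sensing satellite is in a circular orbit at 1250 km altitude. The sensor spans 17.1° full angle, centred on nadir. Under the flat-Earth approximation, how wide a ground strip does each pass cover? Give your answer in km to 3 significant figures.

Half-angle = 17.1°/2 = 8.55°.
Swath width ≈ 2h·tan(θ/2) = 2 × 1250 × tan(8.55°) = 375.9 km.

376 km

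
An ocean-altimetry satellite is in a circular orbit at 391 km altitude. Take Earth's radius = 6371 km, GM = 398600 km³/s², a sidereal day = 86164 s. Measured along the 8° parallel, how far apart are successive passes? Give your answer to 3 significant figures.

Semi-major axis a = 6371 + 391 = 6762 km. Period T = 2π√(a³/μ) = 2π√(6762³/398600) = 5533.8 s = 92.23 min.
Node shift per orbit = (5533.8/86164) × 360° = 23.12°.
Equatorial spacing = 23.12 × 111.2 km/° = 2571 km.
At 8° latitude, spacing = 2571 × cos(8°) = 2546 km.

2550 km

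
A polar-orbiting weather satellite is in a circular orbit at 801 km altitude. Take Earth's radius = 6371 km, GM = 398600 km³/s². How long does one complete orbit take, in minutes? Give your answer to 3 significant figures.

Semi-major axis a = 6371 + 801 = 7172 km. Period T = 2π√(a³/μ) = 2π√(7172³/398600) = 6044.7 s = 100.74 min.

101 min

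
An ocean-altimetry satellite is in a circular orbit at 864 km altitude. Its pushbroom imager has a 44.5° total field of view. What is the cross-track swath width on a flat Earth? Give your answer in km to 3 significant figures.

Half-angle = 44.5°/2 = 22.25°.
Swath width ≈ 2h·tan(θ/2) = 2 × 864 × tan(22.25°) = 706.9 km.

707 km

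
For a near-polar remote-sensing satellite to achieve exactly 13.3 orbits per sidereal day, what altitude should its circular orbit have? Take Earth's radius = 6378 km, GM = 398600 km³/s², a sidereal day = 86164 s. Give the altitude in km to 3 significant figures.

Required period T = 86164 / 13.3 = 6478.5 s.
From T = 2π√(a³/μ): a = (μ T²/4π²)^(1/3) = (398600 × 6478.5² / 4π²)^(1/3) = 7511 km.
Altitude h = a − R = 7511 − 6378 = 1133 km.

1130 km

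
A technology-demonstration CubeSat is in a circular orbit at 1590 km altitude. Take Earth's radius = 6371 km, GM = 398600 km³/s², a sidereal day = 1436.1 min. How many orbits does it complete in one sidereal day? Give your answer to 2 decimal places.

Semi-major axis a = 6371 + 1590 = 7961 km. Period T = 2π√(a³/μ) = 2π√(7961³/398600) = 7069.1 s = 117.82 min.
Orbits per sidereal day = 86166 / 7069.1 = 12.189.

12.19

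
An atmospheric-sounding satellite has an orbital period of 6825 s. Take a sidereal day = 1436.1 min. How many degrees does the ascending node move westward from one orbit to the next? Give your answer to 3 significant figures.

28.5°

During one orbit Earth rotates (6825.0 / 86166) × 360° = 28.51°.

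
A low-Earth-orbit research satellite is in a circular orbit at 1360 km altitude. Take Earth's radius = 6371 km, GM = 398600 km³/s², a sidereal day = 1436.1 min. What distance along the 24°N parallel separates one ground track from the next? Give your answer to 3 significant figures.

2870 km

Semi-major axis a = 6371 + 1360 = 7731 km. Period T = 2π√(a³/μ) = 2π√(7731³/398600) = 6765.0 s = 112.75 min.
Node shift per orbit = (6765.0/86166) × 360° = 28.26°.
Equatorial spacing = 28.26 × 111.2 km/° = 3143 km.
At 24° latitude, spacing = 3143 × cos(24°) = 2871 km.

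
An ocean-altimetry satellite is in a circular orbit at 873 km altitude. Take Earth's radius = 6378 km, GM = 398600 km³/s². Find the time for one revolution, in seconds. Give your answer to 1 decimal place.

Semi-major axis a = 6378 + 873 = 7251 km. Period T = 2π√(a³/μ) = 2π√(7251³/398600) = 6144.8 s = 102.41 min.

6144.8 seconds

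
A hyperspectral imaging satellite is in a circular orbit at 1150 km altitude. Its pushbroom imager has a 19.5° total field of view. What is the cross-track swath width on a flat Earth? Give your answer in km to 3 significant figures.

Half-angle = 19.5°/2 = 9.75°.
Swath width ≈ 2h·tan(θ/2) = 2 × 1150 × tan(9.75°) = 395.2 km.

395 km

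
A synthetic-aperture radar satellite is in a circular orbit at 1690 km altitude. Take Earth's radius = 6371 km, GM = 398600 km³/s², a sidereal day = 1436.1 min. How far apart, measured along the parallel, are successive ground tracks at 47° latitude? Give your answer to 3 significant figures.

2280 km

Semi-major axis a = 6371 + 1690 = 8061 km. Period T = 2π√(a³/μ) = 2π√(8061³/398600) = 7202.7 s = 120.04 min.
Node shift per orbit = (7202.7/86166) × 360° = 30.09°.
Equatorial spacing = 30.09 × 111.2 km/° = 3346 km.
At 47° latitude, spacing = 3346 × cos(47°) = 2282 km.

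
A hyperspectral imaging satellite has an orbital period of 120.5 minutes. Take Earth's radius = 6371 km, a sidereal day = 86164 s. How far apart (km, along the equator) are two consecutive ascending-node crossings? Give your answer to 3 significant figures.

3360 km

T = 120.5 min = 7230.0 s.
During one orbit Earth rotates (7230.0 / 86164) × 360° = 30.21°.
At the equator that is 30.21° × (2π·6371/360) km/° = 30.21 × 111.2 = 3359 km.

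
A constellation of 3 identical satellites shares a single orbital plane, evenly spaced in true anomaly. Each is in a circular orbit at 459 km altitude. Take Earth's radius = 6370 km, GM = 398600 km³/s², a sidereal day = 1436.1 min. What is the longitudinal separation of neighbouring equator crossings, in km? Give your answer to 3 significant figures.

870 km

Semi-major axis a = 6370 + 459 = 6829 km. Period T = 2π√(a³/μ) = 2π√(6829³/398600) = 5616.3 s = 93.60 min.
Single-satellite node shift = (5616.3/86166) × 360° = 23.46°.
With 3 satellites evenly phased, successive equator crossings are 23.46/3 = 7.822° apart.
That is 7.822 × 111.2 = 870 km at the equator.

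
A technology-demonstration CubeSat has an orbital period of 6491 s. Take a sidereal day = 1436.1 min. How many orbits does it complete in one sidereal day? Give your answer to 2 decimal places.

Orbits per sidereal day = 86166 / 6491.0 = 13.275.

13.27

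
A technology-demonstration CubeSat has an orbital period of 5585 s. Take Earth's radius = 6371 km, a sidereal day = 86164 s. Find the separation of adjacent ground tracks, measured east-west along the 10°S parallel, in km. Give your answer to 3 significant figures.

2560 km

Node shift per orbit = (5585.0/86164) × 360° = 23.33°.
Equatorial spacing = 23.33 × 111.2 km/° = 2595 km.
At 10° latitude, spacing = 2595 × cos(10°) = 2555 km.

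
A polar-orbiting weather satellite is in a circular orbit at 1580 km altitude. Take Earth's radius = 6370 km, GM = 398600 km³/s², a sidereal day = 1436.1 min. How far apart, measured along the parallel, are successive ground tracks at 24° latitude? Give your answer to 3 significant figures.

Semi-major axis a = 6370 + 1580 = 7950 km. Period T = 2π√(a³/μ) = 2π√(7950³/398600) = 7054.4 s = 117.57 min.
Node shift per orbit = (7054.4/86166) × 360° = 29.47°.
Equatorial spacing = 29.47 × 111.2 km/° = 3277 km.
At 24° latitude, spacing = 3277 × cos(24°) = 2993 km.

2990 km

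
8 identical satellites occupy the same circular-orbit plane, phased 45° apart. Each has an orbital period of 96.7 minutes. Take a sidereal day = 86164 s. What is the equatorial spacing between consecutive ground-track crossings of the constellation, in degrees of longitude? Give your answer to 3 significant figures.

3.03°

T = 96.7 min = 5802.0 s.
Single-satellite node shift = (5802.0/86164) × 360° = 24.24°.
With 8 satellites evenly phased, successive equator crossings are 24.24/8 = 3.030° apart.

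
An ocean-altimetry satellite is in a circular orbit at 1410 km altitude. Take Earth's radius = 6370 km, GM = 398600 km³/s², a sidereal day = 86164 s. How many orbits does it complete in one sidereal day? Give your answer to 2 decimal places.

Semi-major axis a = 6370 + 1410 = 7780 km. Period T = 2π√(a³/μ) = 2π√(7780³/398600) = 6829.4 s = 113.82 min.
Orbits per sidereal day = 86164 / 6829.4 = 12.617.

12.62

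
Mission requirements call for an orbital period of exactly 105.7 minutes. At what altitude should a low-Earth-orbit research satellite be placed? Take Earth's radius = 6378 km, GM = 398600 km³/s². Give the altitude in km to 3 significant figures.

T = 105.7 min = 6342.0 s.
From T = 2π√(a³/μ): a = (μ T²/4π²)^(1/3) = (398600 × 6342.0² / 4π²)^(1/3) = 7405 km.
Altitude h = a − R = 7405 − 6378 = 1027 km.

1030 km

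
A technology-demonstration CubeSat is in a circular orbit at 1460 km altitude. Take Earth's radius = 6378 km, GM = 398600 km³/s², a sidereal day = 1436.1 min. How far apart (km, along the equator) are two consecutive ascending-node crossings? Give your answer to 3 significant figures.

Semi-major axis a = 6378 + 1460 = 7838 km. Period T = 2π√(a³/μ) = 2π√(7838³/398600) = 6905.9 s = 115.10 min.
During one orbit Earth rotates (6905.9 / 86166) × 360° = 28.85°.
At the equator that is 28.85° × (2π·6378/360) km/° = 28.85 × 111.3 = 3212 km.

3210 km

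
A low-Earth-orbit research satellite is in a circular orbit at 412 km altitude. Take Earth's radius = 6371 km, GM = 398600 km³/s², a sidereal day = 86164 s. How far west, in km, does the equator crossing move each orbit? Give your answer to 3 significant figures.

Semi-major axis a = 6371 + 412 = 6783 km. Period T = 2π√(a³/μ) = 2π√(6783³/398600) = 5559.6 s = 92.66 min.
During one orbit Earth rotates (5559.6 / 86164) × 360° = 23.23°.
At the equator that is 23.23° × (2π·6371/360) km/° = 23.23 × 111.2 = 2583 km.

2580 km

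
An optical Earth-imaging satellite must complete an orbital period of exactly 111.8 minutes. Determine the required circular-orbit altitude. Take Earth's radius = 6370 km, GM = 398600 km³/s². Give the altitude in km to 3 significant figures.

T = 111.8 min = 6708.0 s.
From T = 2π√(a³/μ): a = (μ T²/4π²)^(1/3) = (398600 × 6708.0² / 4π²)^(1/3) = 7688 km.
Altitude h = a − R = 7688 − 6370 = 1318 km.

1320 km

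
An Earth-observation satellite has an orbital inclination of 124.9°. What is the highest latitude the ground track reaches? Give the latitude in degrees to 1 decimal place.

55.1°

Retrograde orbit: the ground track reaches ±(180° − i) = ±(180 − 124.9) = ±55.1°.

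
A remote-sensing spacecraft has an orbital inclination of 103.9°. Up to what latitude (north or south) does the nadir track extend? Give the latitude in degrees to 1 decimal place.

76.1°

Retrograde orbit: the ground track reaches ±(180° − i) = ±(180 − 103.9) = ±76.1°.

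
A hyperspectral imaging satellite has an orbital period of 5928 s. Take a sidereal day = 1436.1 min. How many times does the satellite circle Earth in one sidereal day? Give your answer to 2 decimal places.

Orbits per sidereal day = 86166 / 5928.0 = 14.535.

14.54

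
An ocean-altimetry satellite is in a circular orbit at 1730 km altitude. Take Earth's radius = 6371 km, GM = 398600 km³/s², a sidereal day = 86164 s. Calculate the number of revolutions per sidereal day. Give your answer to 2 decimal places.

Semi-major axis a = 6371 + 1730 = 8101 km. Period T = 2π√(a³/μ) = 2π√(8101³/398600) = 7256.4 s = 120.94 min.
Orbits per sidereal day = 86164 / 7256.4 = 11.874.

11.87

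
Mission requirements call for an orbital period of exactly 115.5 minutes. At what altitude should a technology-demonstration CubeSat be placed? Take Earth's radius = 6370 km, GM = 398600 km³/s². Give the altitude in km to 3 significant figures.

T = 115.5 min = 6930.0 s.
From T = 2π√(a³/μ): a = (μ T²/4π²)^(1/3) = (398600 × 6930.0² / 4π²)^(1/3) = 7856 km.
Altitude h = a − R = 7856 − 6370 = 1486 km.

1490 km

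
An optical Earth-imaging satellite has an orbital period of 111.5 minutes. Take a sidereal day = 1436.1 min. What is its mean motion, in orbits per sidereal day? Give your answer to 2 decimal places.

T = 111.5 min = 6690.0 s.
Orbits per sidereal day = 86166 / 6690.0 = 12.880.

12.88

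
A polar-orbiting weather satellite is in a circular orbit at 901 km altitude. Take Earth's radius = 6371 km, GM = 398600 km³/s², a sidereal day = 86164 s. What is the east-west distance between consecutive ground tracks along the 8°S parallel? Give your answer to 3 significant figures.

2840 km

Semi-major axis a = 6371 + 901 = 7272 km. Period T = 2π√(a³/μ) = 2π√(7272³/398600) = 6171.5 s = 102.86 min.
Node shift per orbit = (6171.5/86164) × 360° = 25.79°.
Equatorial spacing = 25.79 × 111.2 km/° = 2867 km.
At 8° latitude, spacing = 2867 × cos(8°) = 2839 km.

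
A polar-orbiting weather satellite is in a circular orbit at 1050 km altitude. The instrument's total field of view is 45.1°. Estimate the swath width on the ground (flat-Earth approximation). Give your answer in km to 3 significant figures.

Half-angle = 45.1°/2 = 22.55°.
Swath width ≈ 2h·tan(θ/2) = 2 × 1050 × tan(22.55°) = 872.0 km.

872 km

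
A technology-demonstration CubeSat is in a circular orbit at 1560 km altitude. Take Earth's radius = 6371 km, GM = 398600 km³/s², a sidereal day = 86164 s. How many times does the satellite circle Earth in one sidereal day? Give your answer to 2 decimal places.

12.26

Semi-major axis a = 6371 + 1560 = 7931 km. Period T = 2π√(a³/μ) = 2π√(7931³/398600) = 7029.2 s = 117.15 min.
Orbits per sidereal day = 86164 / 7029.2 = 12.258.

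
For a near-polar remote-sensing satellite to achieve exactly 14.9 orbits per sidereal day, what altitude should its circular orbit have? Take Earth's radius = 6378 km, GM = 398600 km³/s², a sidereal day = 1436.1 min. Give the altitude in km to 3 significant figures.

Required period T = 86166 / 14.9 = 5783.0 s.
From T = 2π√(a³/μ): a = (μ T²/4π²)^(1/3) = (398600 × 5783.0² / 4π²)^(1/3) = 6963 km.
Altitude h = a − R = 6963 − 6378 = 585 km.

585 km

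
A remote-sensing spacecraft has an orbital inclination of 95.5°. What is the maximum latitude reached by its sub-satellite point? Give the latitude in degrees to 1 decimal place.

84.5°

Retrograde orbit: the ground track reaches ±(180° − i) = ±(180 − 95.5) = ±84.5°.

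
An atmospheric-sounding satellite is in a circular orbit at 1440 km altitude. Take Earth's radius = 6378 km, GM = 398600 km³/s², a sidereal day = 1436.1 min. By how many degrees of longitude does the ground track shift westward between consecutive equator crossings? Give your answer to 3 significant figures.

Semi-major axis a = 6378 + 1440 = 7818 km. Period T = 2π√(a³/μ) = 2π√(7818³/398600) = 6879.5 s = 114.66 min.
During one orbit Earth rotates (6879.5 / 86166) × 360° = 28.74°.

28.7°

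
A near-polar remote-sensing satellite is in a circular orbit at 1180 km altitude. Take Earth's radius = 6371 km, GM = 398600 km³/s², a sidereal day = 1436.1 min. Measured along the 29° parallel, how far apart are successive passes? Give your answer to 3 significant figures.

Semi-major axis a = 6371 + 1180 = 7551 km. Period T = 2π√(a³/μ) = 2π√(7551³/398600) = 6530.1 s = 108.83 min.
Node shift per orbit = (6530.1/86166) × 360° = 27.28°.
Equatorial spacing = 27.28 × 111.2 km/° = 3034 km.
At 29° latitude, spacing = 3034 × cos(29°) = 2653 km.

2650 km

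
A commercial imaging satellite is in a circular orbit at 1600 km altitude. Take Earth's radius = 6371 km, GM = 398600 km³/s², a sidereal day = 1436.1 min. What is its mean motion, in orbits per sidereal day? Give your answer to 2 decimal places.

12.17

Semi-major axis a = 6371 + 1600 = 7971 km. Period T = 2π√(a³/μ) = 2π√(7971³/398600) = 7082.4 s = 118.04 min.
Orbits per sidereal day = 86166 / 7082.4 = 12.166.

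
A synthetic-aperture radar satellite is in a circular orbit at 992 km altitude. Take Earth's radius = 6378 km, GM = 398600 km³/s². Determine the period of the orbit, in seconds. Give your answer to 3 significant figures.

6300 seconds

Semi-major axis a = 6378 + 992 = 7370 km. Period T = 2π√(a³/μ) = 2π√(7370³/398600) = 6296.7 s = 104.94 min.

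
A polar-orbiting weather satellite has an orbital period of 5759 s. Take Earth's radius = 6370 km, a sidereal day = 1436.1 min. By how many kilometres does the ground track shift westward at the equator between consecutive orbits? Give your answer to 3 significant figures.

2680 km

During one orbit Earth rotates (5759.0 / 86166) × 360° = 24.06°.
At the equator that is 24.06° × (2π·6370/360) km/° = 24.06 × 111.2 = 2675 km.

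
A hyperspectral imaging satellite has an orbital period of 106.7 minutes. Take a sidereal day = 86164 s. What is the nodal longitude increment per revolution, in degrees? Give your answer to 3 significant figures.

T = 106.7 min = 6402.0 s.
During one orbit Earth rotates (6402.0 / 86164) × 360° = 26.75°.

26.7°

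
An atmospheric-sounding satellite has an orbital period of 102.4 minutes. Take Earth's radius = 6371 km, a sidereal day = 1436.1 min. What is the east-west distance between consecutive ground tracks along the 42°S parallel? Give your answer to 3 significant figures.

2120 km

T = 102.4 min = 6144.0 s.
Node shift per orbit = (6144.0/86166) × 360° = 25.67°.
Equatorial spacing = 25.67 × 111.2 km/° = 2854 km.
At 42° latitude, spacing = 2854 × cos(42°) = 2121 km.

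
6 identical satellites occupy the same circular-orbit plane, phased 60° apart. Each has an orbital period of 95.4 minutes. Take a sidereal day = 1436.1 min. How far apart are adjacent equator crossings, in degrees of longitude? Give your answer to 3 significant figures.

T = 95.4 min = 5724.0 s.
Single-satellite node shift = (5724.0/86166) × 360° = 23.91°.
With 6 satellites evenly phased, successive equator crossings are 23.91/6 = 3.986° apart.

3.99°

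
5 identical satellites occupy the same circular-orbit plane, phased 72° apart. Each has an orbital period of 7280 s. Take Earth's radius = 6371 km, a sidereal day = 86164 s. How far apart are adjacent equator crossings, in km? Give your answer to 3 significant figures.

676 km

Single-satellite node shift = (7280.0/86164) × 360° = 30.42°.
With 5 satellites evenly phased, successive equator crossings are 30.42/5 = 6.083° apart.
That is 6.083 × 111.2 = 676 km at the equator.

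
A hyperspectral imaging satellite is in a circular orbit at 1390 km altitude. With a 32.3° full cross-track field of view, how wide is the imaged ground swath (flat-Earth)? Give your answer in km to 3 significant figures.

805 km

Half-angle = 32.3°/2 = 16.15°.
Swath width ≈ 2h·tan(θ/2) = 2 × 1390 × tan(16.15°) = 805.0 km.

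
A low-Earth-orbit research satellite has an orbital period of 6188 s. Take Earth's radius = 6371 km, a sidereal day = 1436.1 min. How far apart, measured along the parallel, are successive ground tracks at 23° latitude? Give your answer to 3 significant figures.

Node shift per orbit = (6188.0/86166) × 360° = 25.85°.
Equatorial spacing = 25.85 × 111.2 km/° = 2875 km.
At 23° latitude, spacing = 2875 × cos(23°) = 2646 km.

2650 km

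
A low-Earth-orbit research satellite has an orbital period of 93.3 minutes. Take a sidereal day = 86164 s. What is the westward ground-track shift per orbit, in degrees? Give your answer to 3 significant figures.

T = 93.3 min = 5598.0 s.
During one orbit Earth rotates (5598.0 / 86164) × 360° = 23.39°.

23.4°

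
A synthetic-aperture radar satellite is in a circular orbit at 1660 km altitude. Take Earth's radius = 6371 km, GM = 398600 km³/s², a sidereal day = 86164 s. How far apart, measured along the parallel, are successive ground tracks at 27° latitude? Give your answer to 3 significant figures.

Semi-major axis a = 6371 + 1660 = 8031 km. Period T = 2π√(a³/μ) = 2π√(8031³/398600) = 7162.5 s = 119.38 min.
Node shift per orbit = (7162.5/86164) × 360° = 29.93°.
Equatorial spacing = 29.93 × 111.2 km/° = 3328 km.
At 27° latitude, spacing = 3328 × cos(27°) = 2965 km.

2960 km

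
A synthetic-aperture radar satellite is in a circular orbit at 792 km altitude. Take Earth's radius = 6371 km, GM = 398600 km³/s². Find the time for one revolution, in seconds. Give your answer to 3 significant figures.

6030 seconds

Semi-major axis a = 6371 + 792 = 7163 km. Period T = 2π√(a³/μ) = 2π√(7163³/398600) = 6033.3 s = 100.55 min.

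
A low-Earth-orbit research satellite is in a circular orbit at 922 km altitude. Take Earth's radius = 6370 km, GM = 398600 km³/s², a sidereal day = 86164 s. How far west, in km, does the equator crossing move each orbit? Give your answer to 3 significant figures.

2880 km

Semi-major axis a = 6370 + 922 = 7292 km. Period T = 2π√(a³/μ) = 2π√(7292³/398600) = 6197.0 s = 103.28 min.
During one orbit Earth rotates (6197.0 / 86164) × 360° = 25.89°.
At the equator that is 25.89° × (2π·6370/360) km/° = 25.89 × 111.2 = 2879 km.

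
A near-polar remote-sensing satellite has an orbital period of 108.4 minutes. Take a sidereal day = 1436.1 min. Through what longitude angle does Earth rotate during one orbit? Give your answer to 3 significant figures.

T = 108.4 min = 6504.0 s.
During one orbit Earth rotates (6504.0 / 86166) × 360° = 27.17°.

27.2°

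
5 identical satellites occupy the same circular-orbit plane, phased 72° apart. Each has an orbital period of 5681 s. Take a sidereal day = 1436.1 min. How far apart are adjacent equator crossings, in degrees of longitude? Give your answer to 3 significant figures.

4.75°

Single-satellite node shift = (5681.0/86166) × 360° = 23.74°.
With 5 satellites evenly phased, successive equator crossings are 23.74/5 = 4.747° apart.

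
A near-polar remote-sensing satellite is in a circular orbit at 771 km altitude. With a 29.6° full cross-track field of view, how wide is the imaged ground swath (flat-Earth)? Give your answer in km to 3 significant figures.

Half-angle = 29.6°/2 = 14.8°.
Swath width ≈ 2h·tan(θ/2) = 2 × 771 × tan(14.8°) = 407.4 km.

407 km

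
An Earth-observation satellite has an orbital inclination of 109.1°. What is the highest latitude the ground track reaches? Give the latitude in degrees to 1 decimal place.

Retrograde orbit: the ground track reaches ±(180° − i) = ±(180 − 109.1) = ±70.9°.

70.9°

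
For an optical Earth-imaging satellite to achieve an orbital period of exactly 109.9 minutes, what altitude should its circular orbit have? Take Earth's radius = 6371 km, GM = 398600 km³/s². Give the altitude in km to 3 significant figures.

1230 km

T = 109.9 min = 6594.0 s.
From T = 2π√(a³/μ): a = (μ T²/4π²)^(1/3) = (398600 × 6594.0² / 4π²)^(1/3) = 7600 km.
Altitude h = a − R = 7600 − 6371 = 1229 km.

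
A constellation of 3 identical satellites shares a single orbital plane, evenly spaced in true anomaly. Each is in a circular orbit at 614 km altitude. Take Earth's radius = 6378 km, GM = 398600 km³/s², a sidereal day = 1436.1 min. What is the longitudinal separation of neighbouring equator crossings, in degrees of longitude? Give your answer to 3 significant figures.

8.10°

Semi-major axis a = 6378 + 614 = 6992 km. Period T = 2π√(a³/μ) = 2π√(6992³/398600) = 5818.5 s = 96.98 min.
Single-satellite node shift = (5818.5/86166) × 360° = 24.31°.
With 3 satellites evenly phased, successive equator crossings are 24.31/3 = 8.103° apart.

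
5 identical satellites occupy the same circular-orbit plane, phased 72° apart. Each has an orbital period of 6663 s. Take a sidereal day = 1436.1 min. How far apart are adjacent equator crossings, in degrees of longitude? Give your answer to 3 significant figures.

Single-satellite node shift = (6663.0/86166) × 360° = 27.84°.
With 5 satellites evenly phased, successive equator crossings are 27.84/5 = 5.568° apart.

5.57°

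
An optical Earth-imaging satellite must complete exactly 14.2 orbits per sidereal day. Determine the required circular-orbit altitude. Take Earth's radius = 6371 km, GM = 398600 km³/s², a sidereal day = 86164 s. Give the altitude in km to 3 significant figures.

Required period T = 86164 / 14.2 = 6067.9 s.
From T = 2π√(a³/μ): a = (μ T²/4π²)^(1/3) = (398600 × 6067.9² / 4π²)^(1/3) = 7190 km.
Altitude h = a − R = 7190 − 6371 = 819 km.

819 km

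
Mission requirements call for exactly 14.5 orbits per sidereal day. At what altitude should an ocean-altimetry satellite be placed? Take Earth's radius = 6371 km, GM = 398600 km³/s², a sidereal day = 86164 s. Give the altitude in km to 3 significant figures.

720 km

Required period T = 86164 / 14.5 = 5942.3 s.
From T = 2π√(a³/μ): a = (μ T²/4π²)^(1/3) = (398600 × 5942.3² / 4π²)^(1/3) = 7091 km.
Altitude h = a − R = 7091 − 6371 = 720 km.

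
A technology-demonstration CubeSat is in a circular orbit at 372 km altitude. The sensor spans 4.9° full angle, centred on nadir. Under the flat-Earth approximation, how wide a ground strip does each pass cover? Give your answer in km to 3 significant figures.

Half-angle = 4.9°/2 = 2.45°.
Swath width ≈ 2h·tan(θ/2) = 2 × 372 × tan(2.45°) = 31.8 km.

31.8 km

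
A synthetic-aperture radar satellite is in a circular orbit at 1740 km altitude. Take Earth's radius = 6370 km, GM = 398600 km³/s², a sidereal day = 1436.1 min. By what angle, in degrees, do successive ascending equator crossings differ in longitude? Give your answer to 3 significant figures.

Semi-major axis a = 6370 + 1740 = 8110 km. Period T = 2π√(a³/μ) = 2π√(8110³/398600) = 7268.5 s = 121.14 min.
During one orbit Earth rotates (7268.5 / 86166) × 360° = 30.37°.

30.4°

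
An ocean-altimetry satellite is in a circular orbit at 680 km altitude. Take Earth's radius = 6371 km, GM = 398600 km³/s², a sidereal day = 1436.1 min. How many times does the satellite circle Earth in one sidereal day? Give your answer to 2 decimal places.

14.62

Semi-major axis a = 6371 + 680 = 7051 km. Period T = 2π√(a³/μ) = 2π√(7051³/398600) = 5892.3 s = 98.21 min.
Orbits per sidereal day = 86166 / 5892.3 = 14.623.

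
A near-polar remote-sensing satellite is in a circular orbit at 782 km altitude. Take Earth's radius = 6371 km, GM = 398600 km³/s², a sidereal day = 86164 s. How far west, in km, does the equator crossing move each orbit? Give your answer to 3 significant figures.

2800 km

Semi-major axis a = 6371 + 782 = 7153 km. Period T = 2π√(a³/μ) = 2π√(7153³/398600) = 6020.7 s = 100.34 min.
During one orbit Earth rotates (6020.7 / 86164) × 360° = 25.15°.
At the equator that is 25.15° × (2π·6371/360) km/° = 25.15 × 111.2 = 2797 km.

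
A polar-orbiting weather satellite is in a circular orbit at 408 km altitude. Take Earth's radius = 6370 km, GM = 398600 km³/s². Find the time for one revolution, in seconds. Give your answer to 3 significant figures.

Semi-major axis a = 6370 + 408 = 6778 km. Period T = 2π√(a³/μ) = 2π√(6778³/398600) = 5553.5 s = 92.56 min.

5550 seconds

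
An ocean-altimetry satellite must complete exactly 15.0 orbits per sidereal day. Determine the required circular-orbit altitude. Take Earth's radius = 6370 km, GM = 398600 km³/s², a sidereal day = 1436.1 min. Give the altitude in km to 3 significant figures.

Required period T = 86166 / 15.0 = 5744.4 s.
From T = 2π√(a³/μ): a = (μ T²/4π²)^(1/3) = (398600 × 5744.4² / 4π²)^(1/3) = 6932 km.
Altitude h = a − R = 6932 − 6370 = 562 km.

562 km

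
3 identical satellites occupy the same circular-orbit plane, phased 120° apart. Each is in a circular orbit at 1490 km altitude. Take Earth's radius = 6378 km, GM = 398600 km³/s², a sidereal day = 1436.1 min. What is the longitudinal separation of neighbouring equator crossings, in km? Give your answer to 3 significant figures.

1080 km

Semi-major axis a = 6378 + 1490 = 7868 km. Period T = 2π√(a³/μ) = 2π√(7868³/398600) = 6945.6 s = 115.76 min.
Single-satellite node shift = (6945.6/86166) × 360° = 29.02°.
With 3 satellites evenly phased, successive equator crossings are 29.02/3 = 9.673° apart.
That is 9.673 × 111.3 = 1077 km at the equator.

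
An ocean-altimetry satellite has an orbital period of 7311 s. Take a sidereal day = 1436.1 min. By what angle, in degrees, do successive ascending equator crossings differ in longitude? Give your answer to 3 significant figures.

During one orbit Earth rotates (7311.0 / 86166) × 360° = 30.55°.

30.5°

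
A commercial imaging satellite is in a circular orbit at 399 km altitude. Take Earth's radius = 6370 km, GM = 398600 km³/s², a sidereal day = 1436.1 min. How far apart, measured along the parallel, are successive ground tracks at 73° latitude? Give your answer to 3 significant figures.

Semi-major axis a = 6370 + 399 = 6769 km. Period T = 2π√(a³/μ) = 2π√(6769³/398600) = 5542.4 s = 92.37 min.
Node shift per orbit = (5542.4/86166) × 360° = 23.16°.
Equatorial spacing = 23.16 × 111.2 km/° = 2574 km.
At 73° latitude, spacing = 2574 × cos(73°) = 753 km.

753 km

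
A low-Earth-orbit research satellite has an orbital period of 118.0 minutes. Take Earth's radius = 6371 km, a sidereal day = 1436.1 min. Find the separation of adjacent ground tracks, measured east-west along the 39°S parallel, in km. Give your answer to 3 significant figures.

2560 km

T = 118.0 min = 7080.0 s.
Node shift per orbit = (7080.0/86166) × 360° = 29.58°.
Equatorial spacing = 29.58 × 111.2 km/° = 3289 km.
At 39° latitude, spacing = 3289 × cos(39°) = 2556 km.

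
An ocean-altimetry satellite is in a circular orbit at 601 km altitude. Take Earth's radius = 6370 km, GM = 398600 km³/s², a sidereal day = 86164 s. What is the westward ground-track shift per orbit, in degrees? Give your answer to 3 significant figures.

Semi-major axis a = 6370 + 601 = 6971 km. Period T = 2π√(a³/μ) = 2π√(6971³/398600) = 5792.3 s = 96.54 min.
During one orbit Earth rotates (5792.3 / 86164) × 360° = 24.20°.

24.2°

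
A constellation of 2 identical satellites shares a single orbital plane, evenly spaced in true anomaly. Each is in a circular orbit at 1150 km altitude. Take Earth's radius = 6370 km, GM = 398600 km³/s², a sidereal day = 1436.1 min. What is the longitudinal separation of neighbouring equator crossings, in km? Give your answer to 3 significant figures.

Semi-major axis a = 6370 + 1150 = 7520 km. Period T = 2π√(a³/μ) = 2π√(7520³/398600) = 6489.9 s = 108.16 min.
Single-satellite node shift = (6489.9/86166) × 360° = 27.11°.
With 2 satellites evenly phased, successive equator crossings are 27.11/2 = 13.557° apart.
That is 13.557 × 111.2 = 1507 km at the equator.

1510 km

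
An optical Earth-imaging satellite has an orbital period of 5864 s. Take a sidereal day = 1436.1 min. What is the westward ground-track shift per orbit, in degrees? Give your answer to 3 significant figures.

During one orbit Earth rotates (5864.0 / 86166) × 360° = 24.50°.

24.5°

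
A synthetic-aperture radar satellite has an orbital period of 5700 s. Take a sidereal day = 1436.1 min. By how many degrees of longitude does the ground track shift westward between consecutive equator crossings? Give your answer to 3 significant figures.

23.8°

During one orbit Earth rotates (5700.0 / 86166) × 360° = 23.81°.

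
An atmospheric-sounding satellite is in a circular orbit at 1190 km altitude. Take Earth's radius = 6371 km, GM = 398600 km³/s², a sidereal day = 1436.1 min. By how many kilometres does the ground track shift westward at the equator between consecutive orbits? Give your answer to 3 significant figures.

Semi-major axis a = 6371 + 1190 = 7561 km. Period T = 2π√(a³/μ) = 2π√(7561³/398600) = 6543.0 s = 109.05 min.
During one orbit Earth rotates (6543.0 / 86166) × 360° = 27.34°.
At the equator that is 27.34° × (2π·6371/360) km/° = 27.34 × 111.2 = 3040 km.

3040 km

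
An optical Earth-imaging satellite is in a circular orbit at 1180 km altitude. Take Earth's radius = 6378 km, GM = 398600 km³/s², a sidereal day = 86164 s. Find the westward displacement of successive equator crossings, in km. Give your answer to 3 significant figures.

3040 km

Semi-major axis a = 6378 + 1180 = 7558 km. Period T = 2π√(a³/μ) = 2π√(7558³/398600) = 6539.2 s = 108.99 min.
During one orbit Earth rotates (6539.2 / 86164) × 360° = 27.32°.
At the equator that is 27.32° × (2π·6378/360) km/° = 27.32 × 111.3 = 3041 km.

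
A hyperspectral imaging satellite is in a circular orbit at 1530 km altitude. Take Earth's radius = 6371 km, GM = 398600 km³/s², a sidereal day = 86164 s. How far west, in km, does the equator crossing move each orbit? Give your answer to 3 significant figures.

Semi-major axis a = 6371 + 1530 = 7901 km. Period T = 2π√(a³/μ) = 2π√(7901³/398600) = 6989.3 s = 116.49 min.
During one orbit Earth rotates (6989.3 / 86164) × 360° = 29.20°.
At the equator that is 29.20° × (2π·6371/360) km/° = 29.20 × 111.2 = 3247 km.

3250 km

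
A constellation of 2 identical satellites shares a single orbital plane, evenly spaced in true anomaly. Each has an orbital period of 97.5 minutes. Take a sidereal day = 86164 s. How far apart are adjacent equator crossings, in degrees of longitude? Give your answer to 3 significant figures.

T = 97.5 min = 5850.0 s.
Single-satellite node shift = (5850.0/86164) × 360° = 24.44°.
With 2 satellites evenly phased, successive equator crossings are 24.44/2 = 12.221° apart.

12.2°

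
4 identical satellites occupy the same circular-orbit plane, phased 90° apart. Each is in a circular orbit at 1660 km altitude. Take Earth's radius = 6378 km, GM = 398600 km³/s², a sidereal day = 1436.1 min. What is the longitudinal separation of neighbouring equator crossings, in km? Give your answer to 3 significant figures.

Semi-major axis a = 6378 + 1660 = 8038 km. Period T = 2π√(a³/μ) = 2π√(8038³/398600) = 7171.9 s = 119.53 min.
Single-satellite node shift = (7171.9/86166) × 360° = 29.96°.
With 4 satellites evenly phased, successive equator crossings are 29.96/4 = 7.491° apart.
That is 7.491 × 111.3 = 834 km at the equator.

834 km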